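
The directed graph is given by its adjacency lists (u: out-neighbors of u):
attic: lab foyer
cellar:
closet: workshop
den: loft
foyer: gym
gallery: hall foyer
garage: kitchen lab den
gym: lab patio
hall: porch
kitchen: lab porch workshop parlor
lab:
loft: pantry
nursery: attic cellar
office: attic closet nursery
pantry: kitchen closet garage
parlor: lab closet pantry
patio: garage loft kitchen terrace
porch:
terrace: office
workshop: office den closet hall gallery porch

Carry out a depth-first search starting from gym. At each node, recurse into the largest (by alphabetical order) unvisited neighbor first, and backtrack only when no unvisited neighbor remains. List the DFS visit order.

gym, patio, terrace, office, nursery, cellar, attic, lab, foyer, closet, workshop, porch, hall, gallery, den, loft, pantry, kitchen, parlor, garage

Visit gym
gym → patio
patio → terrace
terrace → office
office → nursery
nursery → cellar
nursery → attic
attic → lab
attic → foyer
office → closet
closet → workshop
workshop → porch
workshop → hall
workshop → gallery
workshop → den
den → loft
loft → pantry
pantry → kitchen
kitchen → parlor
pantry → garage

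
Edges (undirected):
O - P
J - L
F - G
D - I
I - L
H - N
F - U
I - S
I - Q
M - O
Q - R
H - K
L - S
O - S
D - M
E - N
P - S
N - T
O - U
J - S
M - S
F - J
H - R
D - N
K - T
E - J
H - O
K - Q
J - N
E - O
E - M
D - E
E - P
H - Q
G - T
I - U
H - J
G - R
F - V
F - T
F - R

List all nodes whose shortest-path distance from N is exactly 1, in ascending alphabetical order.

D, E, H, J, T

Level 0: N
Level 1: D, E, H, J, T
Level 2: F, G, I, K, L, M, O, P, Q, R, S
Level 3: U, V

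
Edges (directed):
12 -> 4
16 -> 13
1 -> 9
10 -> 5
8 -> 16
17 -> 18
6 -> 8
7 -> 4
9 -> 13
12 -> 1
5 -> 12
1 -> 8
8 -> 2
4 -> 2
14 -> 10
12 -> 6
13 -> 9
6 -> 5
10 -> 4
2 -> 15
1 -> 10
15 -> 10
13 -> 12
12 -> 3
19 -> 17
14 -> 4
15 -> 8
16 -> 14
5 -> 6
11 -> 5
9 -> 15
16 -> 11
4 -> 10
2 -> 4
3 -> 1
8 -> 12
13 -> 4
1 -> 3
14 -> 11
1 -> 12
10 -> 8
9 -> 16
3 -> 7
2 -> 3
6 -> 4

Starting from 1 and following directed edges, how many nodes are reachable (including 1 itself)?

BFS from 1 visits: 1, 3, 8, 9, 10, 12, 7, 2, 16, 13, 15, 4, 5, 6, 11, 14
Reachable nodes: 16 of 19 total.

16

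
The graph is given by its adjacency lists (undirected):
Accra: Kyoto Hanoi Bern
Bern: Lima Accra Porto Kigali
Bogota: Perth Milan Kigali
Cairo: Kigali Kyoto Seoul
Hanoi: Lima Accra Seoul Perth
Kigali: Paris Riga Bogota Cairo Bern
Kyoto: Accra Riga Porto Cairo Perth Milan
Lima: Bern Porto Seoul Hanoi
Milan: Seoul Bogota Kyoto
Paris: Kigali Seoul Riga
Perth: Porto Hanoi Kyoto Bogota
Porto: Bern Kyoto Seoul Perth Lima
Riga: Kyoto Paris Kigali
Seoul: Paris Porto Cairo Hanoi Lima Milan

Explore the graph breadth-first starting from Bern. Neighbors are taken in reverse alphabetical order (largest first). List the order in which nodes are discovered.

Bern -> Porto -> Lima -> Kigali -> Accra -> Seoul -> Perth -> Kyoto -> Hanoi -> Riga -> Paris -> Cairo -> Bogota -> Milan

Visit Bern; enqueue Porto, Lima, Kigali, Accra → queue [Porto, Lima, Kigali, Accra]
Visit Porto; enqueue Seoul, Perth, Kyoto → queue [Lima, Kigali, Accra, Seoul, Perth, Kyoto]
Visit Lima; enqueue Hanoi → queue [Kigali, Accra, Seoul, Perth, Kyoto, Hanoi]
Visit Kigali; enqueue Riga, Paris, Cairo, Bogota → queue [Accra, Seoul, Perth, Kyoto, Hanoi, Riga, Paris, Cairo, Bogota]
Visit Accra → queue [Seoul, Perth, Kyoto, Hanoi, Riga, Paris, Cairo, Bogota]
Visit Seoul; enqueue Milan → queue [Perth, Kyoto, Hanoi, Riga, Paris, Cairo, Bogota, Milan]
Visit Perth → queue [Kyoto, Hanoi, Riga, Paris, Cairo, Bogota, Milan]
Visit Kyoto → queue [Hanoi, Riga, Paris, Cairo, Bogota, Milan]
Visit Hanoi → queue [Riga, Paris, Cairo, Bogota, Milan]
Visit Riga → queue [Paris, Cairo, Bogota, Milan]
Visit Paris → queue [Cairo, Bogota, Milan]
Visit Cairo → queue [Bogota, Milan]
Visit Bogota → queue [Milan]
Visit Milan → queue []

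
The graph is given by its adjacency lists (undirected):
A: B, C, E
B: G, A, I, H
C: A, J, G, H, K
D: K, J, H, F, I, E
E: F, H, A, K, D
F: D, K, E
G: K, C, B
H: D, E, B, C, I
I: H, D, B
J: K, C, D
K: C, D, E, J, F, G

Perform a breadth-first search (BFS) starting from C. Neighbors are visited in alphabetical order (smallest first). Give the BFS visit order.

C -> A -> G -> H -> J -> K -> B -> E -> D -> I -> F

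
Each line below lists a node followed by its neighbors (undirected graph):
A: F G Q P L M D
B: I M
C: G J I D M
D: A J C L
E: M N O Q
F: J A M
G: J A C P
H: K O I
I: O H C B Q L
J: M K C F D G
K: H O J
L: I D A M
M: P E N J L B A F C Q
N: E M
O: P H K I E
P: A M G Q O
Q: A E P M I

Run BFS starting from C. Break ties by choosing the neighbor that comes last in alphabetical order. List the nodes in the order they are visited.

C, M, J, I, G, D, Q, P, N, L, F, E, B, A, K, O, H

Visit C; enqueue M, J, I, G, D → queue [M, J, I, G, D]
Visit M; enqueue Q, P, N, L, F, E, B, A → queue [J, I, G, D, Q, P, N, L, F, E, B, A]
Visit J; enqueue K → queue [I, G, D, Q, P, N, L, F, E, B, A, K]
Visit I; enqueue O, H → queue [G, D, Q, P, N, L, F, E, B, A, K, O, H]
Visit G → queue [D, Q, P, N, L, F, E, B, A, K, O, H]
Visit D → queue [Q, P, N, L, F, E, B, A, K, O, H]
Visit Q → queue [P, N, L, F, E, B, A, K, O, H]
Visit P → queue [N, L, F, E, B, A, K, O, H]
Visit N → queue [L, F, E, B, A, K, O, H]
Visit L → queue [F, E, B, A, K, O, H]
Visit F → queue [E, B, A, K, O, H]
Visit E → queue [B, A, K, O, H]
Visit B → queue [A, K, O, H]
Visit A → queue [K, O, H]
Visit K → queue [O, H]
Visit O → queue [H]
Visit H → queue []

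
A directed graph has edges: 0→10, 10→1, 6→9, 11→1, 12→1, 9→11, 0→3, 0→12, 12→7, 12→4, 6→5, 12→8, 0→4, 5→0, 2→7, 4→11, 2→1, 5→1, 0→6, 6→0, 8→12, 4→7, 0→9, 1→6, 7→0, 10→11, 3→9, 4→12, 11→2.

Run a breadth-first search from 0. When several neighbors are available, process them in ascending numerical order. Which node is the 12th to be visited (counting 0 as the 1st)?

Visit 0; enqueue 3, 4, 6, 9, 10, 12 → queue [3, 4, 6, 9, 10, 12]
Visit 3 → queue [4, 6, 9, 10, 12]
Visit 4; enqueue 7, 11 → queue [6, 9, 10, 12, 7, 11]
Visit 6; enqueue 5 → queue [9, 10, 12, 7, 11, 5]
Visit 9 → queue [10, 12, 7, 11, 5]
Visit 10; enqueue 1 → queue [12, 7, 11, 5, 1]
Visit 12; enqueue 8 → queue [7, 11, 5, 1, 8]
Visit 7 → queue [11, 5, 1, 8]
Visit 11; enqueue 2 → queue [5, 1, 8, 2]
Visit 5 → queue [1, 8, 2]
Visit 1 → queue [8, 2]
Visit 8 → queue [2]
Visit 2 → queue []

Visit order: 0, 3, 4, 6, 9, 10, 12, 7, 11, 5, 1, 8, 2

8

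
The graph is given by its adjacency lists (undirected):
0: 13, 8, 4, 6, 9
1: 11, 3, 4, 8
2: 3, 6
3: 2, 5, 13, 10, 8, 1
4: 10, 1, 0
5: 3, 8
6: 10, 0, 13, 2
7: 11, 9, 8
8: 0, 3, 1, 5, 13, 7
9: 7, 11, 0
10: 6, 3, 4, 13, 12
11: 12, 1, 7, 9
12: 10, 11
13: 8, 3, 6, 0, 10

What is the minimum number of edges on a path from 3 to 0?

Level 0: 3
Level 1: 1, 2, 5, 8, 10, 13
Level 2: 0, 4, 6, 7, 11, 12
Level 3: 9
0 first appears at level 2.

2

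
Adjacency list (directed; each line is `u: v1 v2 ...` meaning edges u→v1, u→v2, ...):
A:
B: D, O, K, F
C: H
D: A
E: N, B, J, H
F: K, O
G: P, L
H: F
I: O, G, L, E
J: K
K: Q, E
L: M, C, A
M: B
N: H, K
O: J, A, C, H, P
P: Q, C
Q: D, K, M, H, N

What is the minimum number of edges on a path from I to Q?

Level 0: I
Level 1: E, G, L, O
Level 2: A, B, C, H, J, M, N, P
Level 3: D, F, K, Q
Q first appears at level 3.

3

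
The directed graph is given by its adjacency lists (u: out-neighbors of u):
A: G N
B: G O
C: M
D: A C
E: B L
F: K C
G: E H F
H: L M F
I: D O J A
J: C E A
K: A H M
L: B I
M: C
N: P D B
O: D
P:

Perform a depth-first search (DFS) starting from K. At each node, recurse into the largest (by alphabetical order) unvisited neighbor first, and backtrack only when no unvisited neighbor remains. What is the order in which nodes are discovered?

Visit K
K → M
M → C
K → H
H → L
L → I
I → O
O → D
D → A
A → N
N → P
N → B
B → G
G → F
G → E
I → J

K, M, C, H, L, I, O, D, A, N, P, B, G, F, E, J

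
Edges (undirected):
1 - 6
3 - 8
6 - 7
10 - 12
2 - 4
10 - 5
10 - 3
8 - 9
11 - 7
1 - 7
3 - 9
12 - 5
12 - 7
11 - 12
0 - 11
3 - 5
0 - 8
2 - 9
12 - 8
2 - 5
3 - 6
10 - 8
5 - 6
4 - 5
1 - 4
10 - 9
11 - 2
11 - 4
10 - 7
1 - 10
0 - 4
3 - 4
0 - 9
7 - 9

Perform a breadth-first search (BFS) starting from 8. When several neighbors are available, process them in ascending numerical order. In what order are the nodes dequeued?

8, 0, 3, 9, 10, 12, 4, 11, 5, 6, 2, 7, 1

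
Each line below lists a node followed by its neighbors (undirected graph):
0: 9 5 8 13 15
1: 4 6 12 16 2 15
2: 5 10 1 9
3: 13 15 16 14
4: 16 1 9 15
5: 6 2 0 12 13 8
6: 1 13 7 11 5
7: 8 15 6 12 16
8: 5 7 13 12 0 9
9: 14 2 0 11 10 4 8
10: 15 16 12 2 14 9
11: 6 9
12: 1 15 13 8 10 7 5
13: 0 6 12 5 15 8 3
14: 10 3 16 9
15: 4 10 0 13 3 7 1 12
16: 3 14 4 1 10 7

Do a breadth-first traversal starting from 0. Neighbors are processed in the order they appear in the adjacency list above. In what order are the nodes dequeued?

0, 9, 5, 8, 13, 15, 14, 2, 11, 10, 4, 6, 12, 7, 3, 1, 16

Visit 0; enqueue 9, 5, 8, 13, 15 → queue [9, 5, 8, 13, 15]
Visit 9; enqueue 14, 2, 11, 10, 4 → queue [5, 8, 13, 15, 14, 2, 11, 10, 4]
Visit 5; enqueue 6, 12 → queue [8, 13, 15, 14, 2, 11, 10, 4, 6, 12]
Visit 8; enqueue 7 → queue [13, 15, 14, 2, 11, 10, 4, 6, 12, 7]
Visit 13; enqueue 3 → queue [15, 14, 2, 11, 10, 4, 6, 12, 7, 3]
Visit 15; enqueue 1 → queue [14, 2, 11, 10, 4, 6, 12, 7, 3, 1]
Visit 14; enqueue 16 → queue [2, 11, 10, 4, 6, 12, 7, 3, 1, 16]
Visit 2 → queue [11, 10, 4, 6, 12, 7, 3, 1, 16]
Visit 11 → queue [10, 4, 6, 12, 7, 3, 1, 16]
Visit 10 → queue [4, 6, 12, 7, 3, 1, 16]
Visit 4 → queue [6, 12, 7, 3, 1, 16]
Visit 6 → queue [12, 7, 3, 1, 16]
Visit 12 → queue [7, 3, 1, 16]
Visit 7 → queue [3, 1, 16]
Visit 3 → queue [1, 16]
Visit 1 → queue [16]
Visit 16 → queue []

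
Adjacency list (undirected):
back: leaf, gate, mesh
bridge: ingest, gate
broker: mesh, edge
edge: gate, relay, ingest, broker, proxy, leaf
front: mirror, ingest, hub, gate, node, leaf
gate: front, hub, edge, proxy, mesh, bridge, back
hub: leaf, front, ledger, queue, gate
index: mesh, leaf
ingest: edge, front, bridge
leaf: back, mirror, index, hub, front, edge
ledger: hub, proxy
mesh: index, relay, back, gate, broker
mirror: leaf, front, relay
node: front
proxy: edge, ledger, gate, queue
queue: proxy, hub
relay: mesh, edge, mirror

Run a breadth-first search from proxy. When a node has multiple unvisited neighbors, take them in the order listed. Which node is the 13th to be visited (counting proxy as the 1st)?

Visit proxy; enqueue edge, ledger, gate, queue → queue [edge, ledger, gate, queue]
Visit edge; enqueue relay, ingest, broker, leaf → queue [ledger, gate, queue, relay, ingest, broker, leaf]
Visit ledger; enqueue hub → queue [gate, queue, relay, ingest, broker, leaf, hub]
Visit gate; enqueue front, mesh, bridge, back → queue [queue, relay, ingest, broker, leaf, hub, front, mesh, bridge, back]
Visit queue → queue [relay, ingest, broker, leaf, hub, front, mesh, bridge, back]
Visit relay; enqueue mirror → queue [ingest, broker, leaf, hub, front, mesh, bridge, back, mirror]
Visit ingest → queue [broker, leaf, hub, front, mesh, bridge, back, mirror]
Visit broker → queue [leaf, hub, front, mesh, bridge, back, mirror]
Visit leaf; enqueue index → queue [hub, front, mesh, bridge, back, mirror, index]
Visit hub → queue [front, mesh, bridge, back, mirror, index]
Visit front; enqueue node → queue [mesh, bridge, back, mirror, index, node]
Visit mesh → queue [bridge, back, mirror, index, node]
Visit bridge → queue [back, mirror, index, node]
Visit back → queue [mirror, index, node]
Visit mirror → queue [index, node]
Visit index → queue [node]
Visit node → queue []

Visit order: proxy, edge, ledger, gate, queue, relay, ingest, broker, leaf, hub, front, mesh, bridge, back, mirror, index, node

bridge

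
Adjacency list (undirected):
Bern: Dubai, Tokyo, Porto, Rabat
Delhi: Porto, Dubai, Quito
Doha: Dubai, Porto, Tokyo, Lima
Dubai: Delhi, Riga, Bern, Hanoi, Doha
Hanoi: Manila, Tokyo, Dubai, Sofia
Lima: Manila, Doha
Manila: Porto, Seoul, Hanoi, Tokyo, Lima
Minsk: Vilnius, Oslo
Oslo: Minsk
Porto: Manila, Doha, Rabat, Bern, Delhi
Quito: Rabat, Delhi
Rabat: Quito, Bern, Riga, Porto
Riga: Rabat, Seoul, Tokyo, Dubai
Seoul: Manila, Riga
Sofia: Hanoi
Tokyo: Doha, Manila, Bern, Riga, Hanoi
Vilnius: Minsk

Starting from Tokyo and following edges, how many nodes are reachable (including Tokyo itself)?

BFS from Tokyo visits: Tokyo, Doha, Manila, Bern, Riga, Hanoi, Dubai, Porto, Lima, Seoul, Rabat, Sofia, Delhi, Quito
Reachable nodes: 14 of 17 total.

14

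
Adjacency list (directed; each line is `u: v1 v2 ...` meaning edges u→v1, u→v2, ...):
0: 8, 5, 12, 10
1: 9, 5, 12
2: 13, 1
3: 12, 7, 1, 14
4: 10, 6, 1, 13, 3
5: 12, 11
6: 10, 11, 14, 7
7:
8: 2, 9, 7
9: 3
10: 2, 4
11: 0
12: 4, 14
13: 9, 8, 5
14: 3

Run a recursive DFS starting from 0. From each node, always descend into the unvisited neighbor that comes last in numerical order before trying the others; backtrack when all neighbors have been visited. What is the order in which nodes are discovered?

0 12 14 3 7 1 9 5 11 4 13 8 2 10 6

Visit 0
0 → 12
12 → 14
14 → 3
3 → 7
3 → 1
1 → 9
1 → 5
5 → 11
12 → 4
4 → 13
13 → 8
8 → 2
4 → 10
4 → 6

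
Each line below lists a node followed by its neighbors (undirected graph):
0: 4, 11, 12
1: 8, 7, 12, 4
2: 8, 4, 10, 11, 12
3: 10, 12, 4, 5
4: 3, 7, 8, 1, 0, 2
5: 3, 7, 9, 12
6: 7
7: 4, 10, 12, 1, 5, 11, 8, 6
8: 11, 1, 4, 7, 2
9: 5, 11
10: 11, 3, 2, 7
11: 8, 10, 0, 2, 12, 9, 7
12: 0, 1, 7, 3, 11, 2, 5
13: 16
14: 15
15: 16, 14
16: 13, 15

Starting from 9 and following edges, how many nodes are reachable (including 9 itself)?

BFS from 9 visits: 9, 5, 11, 3, 7, 12, 0, 2, 8, 10, 4, 1, 6
Reachable nodes: 13 of 17 total.

13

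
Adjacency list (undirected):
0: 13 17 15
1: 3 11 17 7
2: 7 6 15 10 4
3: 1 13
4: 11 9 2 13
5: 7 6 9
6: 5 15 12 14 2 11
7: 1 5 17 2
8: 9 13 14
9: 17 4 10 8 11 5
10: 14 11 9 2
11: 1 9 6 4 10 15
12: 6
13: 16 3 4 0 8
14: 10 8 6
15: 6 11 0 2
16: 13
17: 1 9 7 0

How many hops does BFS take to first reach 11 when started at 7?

2

Level 0: 7
Level 1: 1, 2, 5, 17
Level 2: 0, 3, 4, 6, 9, 10, 11, 15
Level 3: 8, 12, 13, 14
Level 4: 16
11 first appears at level 2.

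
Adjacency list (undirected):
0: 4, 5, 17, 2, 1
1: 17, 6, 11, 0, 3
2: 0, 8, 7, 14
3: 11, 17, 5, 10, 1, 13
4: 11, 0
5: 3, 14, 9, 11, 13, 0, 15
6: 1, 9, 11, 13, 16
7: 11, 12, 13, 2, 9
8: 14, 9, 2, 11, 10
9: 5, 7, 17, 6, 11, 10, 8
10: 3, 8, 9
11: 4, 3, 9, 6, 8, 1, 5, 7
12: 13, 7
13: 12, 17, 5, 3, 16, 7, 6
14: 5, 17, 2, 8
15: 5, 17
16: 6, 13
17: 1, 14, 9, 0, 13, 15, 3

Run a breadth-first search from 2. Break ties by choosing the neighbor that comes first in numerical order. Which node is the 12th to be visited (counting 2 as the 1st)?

12

Visit 2; enqueue 0, 7, 8, 14 → queue [0, 7, 8, 14]
Visit 0; enqueue 1, 4, 5, 17 → queue [7, 8, 14, 1, 4, 5, 17]
Visit 7; enqueue 9, 11, 12, 13 → queue [8, 14, 1, 4, 5, 17, 9, 11, 12, 13]
Visit 8; enqueue 10 → queue [14, 1, 4, 5, 17, 9, 11, 12, 13, 10]
Visit 14 → queue [1, 4, 5, 17, 9, 11, 12, 13, 10]
Visit 1; enqueue 3, 6 → queue [4, 5, 17, 9, 11, 12, 13, 10, 3, 6]
Visit 4 → queue [5, 17, 9, 11, 12, 13, 10, 3, 6]
Visit 5; enqueue 15 → queue [17, 9, 11, 12, 13, 10, 3, 6, 15]
Visit 17 → queue [9, 11, 12, 13, 10, 3, 6, 15]
Visit 9 → queue [11, 12, 13, 10, 3, 6, 15]
Visit 11 → queue [12, 13, 10, 3, 6, 15]
Visit 12 → queue [13, 10, 3, 6, 15]
Visit 13; enqueue 16 → queue [10, 3, 6, 15, 16]
Visit 10 → queue [3, 6, 15, 16]
Visit 3 → queue [6, 15, 16]
Visit 6 → queue [15, 16]
Visit 15 → queue [16]
Visit 16 → queue []

Visit order: 2, 0, 7, 8, 14, 1, 4, 5, 17, 9, 11, 12, 13, 10, 3, 6, 15, 16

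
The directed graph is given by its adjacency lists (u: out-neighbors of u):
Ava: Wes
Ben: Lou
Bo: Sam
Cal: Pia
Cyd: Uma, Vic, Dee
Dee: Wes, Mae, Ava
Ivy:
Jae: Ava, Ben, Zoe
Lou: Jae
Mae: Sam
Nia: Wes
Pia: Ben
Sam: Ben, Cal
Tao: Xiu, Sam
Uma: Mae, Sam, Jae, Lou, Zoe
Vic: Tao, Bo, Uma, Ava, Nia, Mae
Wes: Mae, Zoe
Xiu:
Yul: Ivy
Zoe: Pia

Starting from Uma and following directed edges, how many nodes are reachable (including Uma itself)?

11

BFS from Uma visits: Uma, Mae, Sam, Jae, Lou, Zoe, Ben, Cal, Ava, Pia, Wes
Reachable nodes: 11 of 20 total.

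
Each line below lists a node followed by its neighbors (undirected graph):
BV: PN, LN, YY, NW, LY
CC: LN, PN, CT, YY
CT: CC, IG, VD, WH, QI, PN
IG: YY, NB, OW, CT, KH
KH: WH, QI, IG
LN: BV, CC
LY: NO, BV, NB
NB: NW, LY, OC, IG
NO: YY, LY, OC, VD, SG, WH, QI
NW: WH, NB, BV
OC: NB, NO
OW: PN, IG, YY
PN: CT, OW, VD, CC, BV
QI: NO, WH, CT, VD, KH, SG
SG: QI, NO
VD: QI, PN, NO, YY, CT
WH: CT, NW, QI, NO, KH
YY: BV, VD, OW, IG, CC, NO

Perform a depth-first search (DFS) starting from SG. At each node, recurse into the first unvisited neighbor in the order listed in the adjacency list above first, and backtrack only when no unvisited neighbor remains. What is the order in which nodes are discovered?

Visit SG
SG → QI
QI → NO
NO → YY
YY → BV
BV → PN
PN → CT
CT → CC
CC → LN
CT → IG
IG → NB
NB → NW
NW → WH
WH → KH
NB → LY
NB → OC
IG → OW
CT → VD

SG QI NO YY BV PN CT CC LN IG NB NW WH KH LY OC OW VD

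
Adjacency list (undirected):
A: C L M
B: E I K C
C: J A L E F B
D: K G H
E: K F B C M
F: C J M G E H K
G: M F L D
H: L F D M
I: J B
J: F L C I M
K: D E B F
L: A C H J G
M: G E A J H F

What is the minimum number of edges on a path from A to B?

2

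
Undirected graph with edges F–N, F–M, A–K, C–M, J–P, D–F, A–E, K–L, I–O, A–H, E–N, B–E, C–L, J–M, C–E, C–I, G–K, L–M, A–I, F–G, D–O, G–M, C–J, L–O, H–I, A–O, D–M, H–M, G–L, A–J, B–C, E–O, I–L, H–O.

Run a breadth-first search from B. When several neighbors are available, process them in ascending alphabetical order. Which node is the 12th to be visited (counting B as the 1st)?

P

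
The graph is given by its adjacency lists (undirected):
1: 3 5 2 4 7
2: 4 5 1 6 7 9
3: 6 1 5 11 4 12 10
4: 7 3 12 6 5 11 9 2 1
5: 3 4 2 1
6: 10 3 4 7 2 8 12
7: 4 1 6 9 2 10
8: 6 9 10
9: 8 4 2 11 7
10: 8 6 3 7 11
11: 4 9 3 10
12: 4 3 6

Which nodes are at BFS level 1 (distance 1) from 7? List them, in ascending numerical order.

1, 2, 4, 6, 9, 10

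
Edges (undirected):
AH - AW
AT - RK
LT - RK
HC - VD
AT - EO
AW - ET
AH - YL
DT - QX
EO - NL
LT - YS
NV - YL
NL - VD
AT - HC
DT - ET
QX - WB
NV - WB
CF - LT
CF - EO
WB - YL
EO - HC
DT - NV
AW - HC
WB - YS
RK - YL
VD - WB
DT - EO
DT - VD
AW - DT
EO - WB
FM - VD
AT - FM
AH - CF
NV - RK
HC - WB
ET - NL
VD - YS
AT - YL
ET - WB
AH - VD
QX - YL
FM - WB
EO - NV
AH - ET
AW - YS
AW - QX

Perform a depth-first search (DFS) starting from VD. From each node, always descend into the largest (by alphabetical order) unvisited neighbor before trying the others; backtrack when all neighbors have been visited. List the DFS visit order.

VD, YS, WB, YL, RK, NV, EO, NL, ET, DT, QX, AW, HC, AT, FM, AH, CF, LT

Visit VD
VD → YS
YS → WB
WB → YL
YL → RK
RK → NV
NV → EO
EO → NL
NL → ET
ET → DT
DT → QX
QX → AW
AW → HC
HC → AT
AT → FM
AW → AH
AH → CF
CF → LT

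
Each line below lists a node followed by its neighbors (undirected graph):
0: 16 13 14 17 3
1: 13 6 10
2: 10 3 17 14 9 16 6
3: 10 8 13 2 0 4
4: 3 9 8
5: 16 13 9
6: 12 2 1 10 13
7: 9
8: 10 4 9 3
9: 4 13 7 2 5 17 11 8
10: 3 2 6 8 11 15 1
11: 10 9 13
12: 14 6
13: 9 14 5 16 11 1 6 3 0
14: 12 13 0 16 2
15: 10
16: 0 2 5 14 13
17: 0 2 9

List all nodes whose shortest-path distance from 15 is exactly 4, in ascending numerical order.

5, 7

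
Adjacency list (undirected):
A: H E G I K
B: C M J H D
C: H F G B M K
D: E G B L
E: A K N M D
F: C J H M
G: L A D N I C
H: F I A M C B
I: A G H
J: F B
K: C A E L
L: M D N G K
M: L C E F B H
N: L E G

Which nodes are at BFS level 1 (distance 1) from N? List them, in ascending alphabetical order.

E, G, L

Level 0: N
Level 1: E, G, L
Level 2: A, C, D, I, K, M
Level 3: B, F, H
Level 4: J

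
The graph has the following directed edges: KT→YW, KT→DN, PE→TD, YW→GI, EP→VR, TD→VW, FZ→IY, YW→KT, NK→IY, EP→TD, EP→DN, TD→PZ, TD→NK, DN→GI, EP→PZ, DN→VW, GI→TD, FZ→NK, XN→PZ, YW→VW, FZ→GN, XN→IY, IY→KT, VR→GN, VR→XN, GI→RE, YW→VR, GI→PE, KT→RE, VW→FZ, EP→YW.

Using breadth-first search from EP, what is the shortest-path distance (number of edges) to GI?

Level 0: EP
Level 1: DN, PZ, TD, VR, YW
Level 2: GI, GN, KT, NK, VW, XN
Level 3: FZ, IY, PE, RE
GI first appears at level 2.

2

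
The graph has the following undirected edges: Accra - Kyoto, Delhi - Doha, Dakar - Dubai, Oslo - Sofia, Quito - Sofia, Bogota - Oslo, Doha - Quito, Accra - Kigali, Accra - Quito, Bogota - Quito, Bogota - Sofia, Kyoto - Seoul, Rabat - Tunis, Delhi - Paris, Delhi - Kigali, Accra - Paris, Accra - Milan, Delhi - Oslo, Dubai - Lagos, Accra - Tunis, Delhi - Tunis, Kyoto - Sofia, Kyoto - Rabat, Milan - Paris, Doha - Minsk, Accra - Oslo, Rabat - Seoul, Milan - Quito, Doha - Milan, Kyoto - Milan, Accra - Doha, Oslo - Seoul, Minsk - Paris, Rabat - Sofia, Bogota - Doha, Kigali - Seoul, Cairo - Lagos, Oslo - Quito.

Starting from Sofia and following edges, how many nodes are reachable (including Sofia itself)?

BFS from Sofia visits: Sofia, Rabat, Quito, Oslo, Kyoto, Bogota, Tunis, Seoul, Milan, Doha, Accra, Delhi, Kigali, Paris, Minsk
Reachable nodes: 15 of 19 total.

15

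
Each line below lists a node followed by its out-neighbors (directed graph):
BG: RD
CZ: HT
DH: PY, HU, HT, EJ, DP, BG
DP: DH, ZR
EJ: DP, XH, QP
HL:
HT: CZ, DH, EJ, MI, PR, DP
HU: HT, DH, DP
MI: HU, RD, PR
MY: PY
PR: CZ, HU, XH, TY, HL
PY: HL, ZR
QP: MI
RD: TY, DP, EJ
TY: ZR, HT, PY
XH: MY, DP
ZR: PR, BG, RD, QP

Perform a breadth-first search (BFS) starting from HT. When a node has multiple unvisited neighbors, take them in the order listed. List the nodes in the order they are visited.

HT, CZ, DH, EJ, MI, PR, DP, PY, HU, BG, XH, QP, RD, TY, HL, ZR, MY

Visit HT; enqueue CZ, DH, EJ, MI, PR, DP → queue [CZ, DH, EJ, MI, PR, DP]
Visit CZ → queue [DH, EJ, MI, PR, DP]
Visit DH; enqueue PY, HU, BG → queue [EJ, MI, PR, DP, PY, HU, BG]
Visit EJ; enqueue XH, QP → queue [MI, PR, DP, PY, HU, BG, XH, QP]
Visit MI; enqueue RD → queue [PR, DP, PY, HU, BG, XH, QP, RD]
Visit PR; enqueue TY, HL → queue [DP, PY, HU, BG, XH, QP, RD, TY, HL]
Visit DP; enqueue ZR → queue [PY, HU, BG, XH, QP, RD, TY, HL, ZR]
Visit PY → queue [HU, BG, XH, QP, RD, TY, HL, ZR]
Visit HU → queue [BG, XH, QP, RD, TY, HL, ZR]
Visit BG → queue [XH, QP, RD, TY, HL, ZR]
Visit XH; enqueue MY → queue [QP, RD, TY, HL, ZR, MY]
Visit QP → queue [RD, TY, HL, ZR, MY]
Visit RD → queue [TY, HL, ZR, MY]
Visit TY → queue [HL, ZR, MY]
Visit HL → queue [ZR, MY]
Visit ZR → queue [MY]
Visit MY → queue []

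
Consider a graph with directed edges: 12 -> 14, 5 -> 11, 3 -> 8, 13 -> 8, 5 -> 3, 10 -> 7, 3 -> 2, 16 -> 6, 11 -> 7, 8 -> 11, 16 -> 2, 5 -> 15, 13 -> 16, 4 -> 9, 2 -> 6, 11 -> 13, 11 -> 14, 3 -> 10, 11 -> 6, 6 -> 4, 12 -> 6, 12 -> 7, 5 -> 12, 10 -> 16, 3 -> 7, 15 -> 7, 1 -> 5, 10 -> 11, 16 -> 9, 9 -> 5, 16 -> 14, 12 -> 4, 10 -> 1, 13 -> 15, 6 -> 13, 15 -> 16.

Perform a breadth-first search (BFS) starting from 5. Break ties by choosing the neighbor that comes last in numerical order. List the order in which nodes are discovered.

Visit 5; enqueue 15, 12, 11, 3 → queue [15, 12, 11, 3]
Visit 15; enqueue 16, 7 → queue [12, 11, 3, 16, 7]
Visit 12; enqueue 14, 6, 4 → queue [11, 3, 16, 7, 14, 6, 4]
Visit 11; enqueue 13 → queue [3, 16, 7, 14, 6, 4, 13]
Visit 3; enqueue 10, 8, 2 → queue [16, 7, 14, 6, 4, 13, 10, 8, 2]
Visit 16; enqueue 9 → queue [7, 14, 6, 4, 13, 10, 8, 2, 9]
Visit 7 → queue [14, 6, 4, 13, 10, 8, 2, 9]
Visit 14 → queue [6, 4, 13, 10, 8, 2, 9]
Visit 6 → queue [4, 13, 10, 8, 2, 9]
Visit 4 → queue [13, 10, 8, 2, 9]
Visit 13 → queue [10, 8, 2, 9]
Visit 10; enqueue 1 → queue [8, 2, 9, 1]
Visit 8 → queue [2, 9, 1]
Visit 2 → queue [9, 1]
Visit 9 → queue [1]
Visit 1 → queue []

5 15 12 11 3 16 7 14 6 4 13 10 8 2 9 1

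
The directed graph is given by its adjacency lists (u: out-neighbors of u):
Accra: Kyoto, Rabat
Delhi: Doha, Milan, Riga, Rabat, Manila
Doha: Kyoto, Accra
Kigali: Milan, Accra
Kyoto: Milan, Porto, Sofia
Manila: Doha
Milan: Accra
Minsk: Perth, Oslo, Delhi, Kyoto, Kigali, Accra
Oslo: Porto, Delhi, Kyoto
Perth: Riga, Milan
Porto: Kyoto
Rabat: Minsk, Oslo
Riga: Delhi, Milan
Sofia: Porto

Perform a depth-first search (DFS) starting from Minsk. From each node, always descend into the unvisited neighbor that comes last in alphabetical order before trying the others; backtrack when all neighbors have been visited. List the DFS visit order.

Visit Minsk
Minsk → Perth
Perth → Riga
Riga → Milan
Milan → Accra
Accra → Rabat
Rabat → Oslo
Oslo → Porto
Porto → Kyoto
Kyoto → Sofia
Oslo → Delhi
Delhi → Manila
Manila → Doha
Minsk → Kigali

Minsk, Perth, Riga, Milan, Accra, Rabat, Oslo, Porto, Kyoto, Sofia, Delhi, Manila, Doha, Kigali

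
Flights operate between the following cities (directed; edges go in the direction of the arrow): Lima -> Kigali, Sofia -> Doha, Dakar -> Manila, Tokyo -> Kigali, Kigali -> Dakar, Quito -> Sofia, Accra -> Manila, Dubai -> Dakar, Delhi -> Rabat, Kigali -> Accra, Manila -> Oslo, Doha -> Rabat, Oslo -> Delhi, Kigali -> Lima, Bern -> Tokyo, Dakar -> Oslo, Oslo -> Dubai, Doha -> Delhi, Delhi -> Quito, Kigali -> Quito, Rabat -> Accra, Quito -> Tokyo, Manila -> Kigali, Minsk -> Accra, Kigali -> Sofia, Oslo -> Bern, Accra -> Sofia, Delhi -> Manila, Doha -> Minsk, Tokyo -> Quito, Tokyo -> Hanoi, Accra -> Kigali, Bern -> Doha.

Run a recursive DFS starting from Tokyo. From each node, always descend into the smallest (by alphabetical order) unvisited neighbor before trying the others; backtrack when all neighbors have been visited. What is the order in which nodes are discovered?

Tokyo, Hanoi, Kigali, Accra, Manila, Oslo, Bern, Doha, Delhi, Quito, Sofia, Rabat, Minsk, Dubai, Dakar, Lima

Visit Tokyo
Tokyo → Hanoi
Tokyo → Kigali
Kigali → Accra
Accra → Manila
Manila → Oslo
Oslo → Bern
Bern → Doha
Doha → Delhi
Delhi → Quito
Quito → Sofia
Delhi → Rabat
Doha → Minsk
Oslo → Dubai
Dubai → Dakar
Kigali → Lima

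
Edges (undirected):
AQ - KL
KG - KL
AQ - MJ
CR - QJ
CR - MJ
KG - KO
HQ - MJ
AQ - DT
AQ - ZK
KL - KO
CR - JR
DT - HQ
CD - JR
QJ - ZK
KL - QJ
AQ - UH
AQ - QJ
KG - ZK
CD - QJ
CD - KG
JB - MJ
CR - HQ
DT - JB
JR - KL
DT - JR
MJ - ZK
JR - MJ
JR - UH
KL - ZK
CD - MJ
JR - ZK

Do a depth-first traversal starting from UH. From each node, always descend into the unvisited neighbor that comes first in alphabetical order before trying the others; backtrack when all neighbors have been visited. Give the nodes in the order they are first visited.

Visit UH
UH → AQ
AQ → DT
DT → HQ
HQ → CR
CR → JR
JR → CD
CD → KG
KG → KL
KL → KO
KL → QJ
QJ → ZK
ZK → MJ
MJ → JB

UH, AQ, DT, HQ, CR, JR, CD, KG, KL, KO, QJ, ZK, MJ, JB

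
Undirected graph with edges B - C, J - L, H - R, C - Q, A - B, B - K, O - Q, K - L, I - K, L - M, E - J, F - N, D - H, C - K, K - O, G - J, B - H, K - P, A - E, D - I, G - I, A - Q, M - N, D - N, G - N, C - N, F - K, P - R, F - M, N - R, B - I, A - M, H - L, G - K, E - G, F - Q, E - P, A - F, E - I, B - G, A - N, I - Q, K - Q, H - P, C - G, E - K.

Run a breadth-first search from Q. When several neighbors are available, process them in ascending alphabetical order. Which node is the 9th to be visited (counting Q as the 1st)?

Visit Q; enqueue A, C, F, I, K, O → queue [A, C, F, I, K, O]
Visit A; enqueue B, E, M, N → queue [C, F, I, K, O, B, E, M, N]
Visit C; enqueue G → queue [F, I, K, O, B, E, M, N, G]
Visit F → queue [I, K, O, B, E, M, N, G]
Visit I; enqueue D → queue [K, O, B, E, M, N, G, D]
Visit K; enqueue L, P → queue [O, B, E, M, N, G, D, L, P]
Visit O → queue [B, E, M, N, G, D, L, P]
Visit B; enqueue H → queue [E, M, N, G, D, L, P, H]
Visit E; enqueue J → queue [M, N, G, D, L, P, H, J]
Visit M → queue [N, G, D, L, P, H, J]
Visit N; enqueue R → queue [G, D, L, P, H, J, R]
Visit G → queue [D, L, P, H, J, R]
Visit D → queue [L, P, H, J, R]
Visit L → queue [P, H, J, R]
Visit P → queue [H, J, R]
Visit H → queue [J, R]
Visit J → queue [R]
Visit R → queue []

Visit order: Q, A, C, F, I, K, O, B, E, M, N, G, D, L, P, H, J, R

E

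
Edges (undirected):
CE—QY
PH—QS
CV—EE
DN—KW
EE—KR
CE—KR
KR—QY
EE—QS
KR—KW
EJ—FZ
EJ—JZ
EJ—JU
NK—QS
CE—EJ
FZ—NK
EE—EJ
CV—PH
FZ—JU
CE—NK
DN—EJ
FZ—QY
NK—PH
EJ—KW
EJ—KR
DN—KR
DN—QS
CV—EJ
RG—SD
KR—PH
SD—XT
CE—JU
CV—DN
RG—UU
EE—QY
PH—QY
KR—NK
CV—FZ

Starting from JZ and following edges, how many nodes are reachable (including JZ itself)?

14

BFS from JZ visits: JZ, EJ, CE, CV, DN, EE, FZ, JU, KR, KW, NK, QY, PH, QS
Reachable nodes: 14 of 18 total.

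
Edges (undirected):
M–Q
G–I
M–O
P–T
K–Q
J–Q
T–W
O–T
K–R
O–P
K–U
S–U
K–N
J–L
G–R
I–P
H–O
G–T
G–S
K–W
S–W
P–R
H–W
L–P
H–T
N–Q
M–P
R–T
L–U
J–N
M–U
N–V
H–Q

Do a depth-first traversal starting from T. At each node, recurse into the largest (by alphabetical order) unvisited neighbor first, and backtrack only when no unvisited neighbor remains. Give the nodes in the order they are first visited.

T W S U M Q N V K R P O H L J I G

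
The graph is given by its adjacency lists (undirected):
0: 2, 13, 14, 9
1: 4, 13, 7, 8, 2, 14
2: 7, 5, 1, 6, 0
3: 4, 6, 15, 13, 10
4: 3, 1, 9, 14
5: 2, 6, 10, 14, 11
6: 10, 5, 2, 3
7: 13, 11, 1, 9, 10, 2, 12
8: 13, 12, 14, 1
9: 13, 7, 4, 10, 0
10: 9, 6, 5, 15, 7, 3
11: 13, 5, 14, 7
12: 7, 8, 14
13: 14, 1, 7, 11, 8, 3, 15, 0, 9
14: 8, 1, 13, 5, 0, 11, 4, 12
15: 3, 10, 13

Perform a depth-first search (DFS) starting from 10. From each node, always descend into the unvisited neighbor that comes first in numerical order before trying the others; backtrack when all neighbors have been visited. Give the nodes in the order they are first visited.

10, 3, 4, 1, 2, 0, 9, 7, 11, 5, 6, 14, 8, 12, 13, 15

Visit 10
10 → 3
3 → 4
4 → 1
1 → 2
2 → 0
0 → 9
9 → 7
7 → 11
11 → 5
5 → 6
5 → 14
14 → 8
8 → 12
8 → 13
13 → 15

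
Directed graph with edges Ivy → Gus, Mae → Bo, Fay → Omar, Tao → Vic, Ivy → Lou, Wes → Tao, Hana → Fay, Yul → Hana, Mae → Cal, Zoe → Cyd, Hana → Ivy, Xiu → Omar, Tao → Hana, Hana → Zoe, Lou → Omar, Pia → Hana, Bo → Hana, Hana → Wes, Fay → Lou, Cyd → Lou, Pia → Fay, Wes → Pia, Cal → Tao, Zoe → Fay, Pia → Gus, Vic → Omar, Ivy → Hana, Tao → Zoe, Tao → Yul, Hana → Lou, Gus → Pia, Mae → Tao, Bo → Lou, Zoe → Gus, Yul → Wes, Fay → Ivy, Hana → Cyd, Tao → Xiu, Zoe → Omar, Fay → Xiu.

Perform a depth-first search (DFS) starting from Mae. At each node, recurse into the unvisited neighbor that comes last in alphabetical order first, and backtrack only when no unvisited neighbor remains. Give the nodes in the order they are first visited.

Mae, Tao, Zoe, Omar, Gus, Pia, Hana, Wes, Lou, Ivy, Fay, Xiu, Cyd, Yul, Vic, Cal, Bo

Visit Mae
Mae → Tao
Tao → Zoe
Zoe → Omar
Zoe → Gus
Gus → Pia
Pia → Hana
Hana → Wes
Hana → Lou
Hana → Ivy
Hana → Fay
Fay → Xiu
Hana → Cyd
Tao → Yul
Tao → Vic
Mae → Cal
Mae → Bo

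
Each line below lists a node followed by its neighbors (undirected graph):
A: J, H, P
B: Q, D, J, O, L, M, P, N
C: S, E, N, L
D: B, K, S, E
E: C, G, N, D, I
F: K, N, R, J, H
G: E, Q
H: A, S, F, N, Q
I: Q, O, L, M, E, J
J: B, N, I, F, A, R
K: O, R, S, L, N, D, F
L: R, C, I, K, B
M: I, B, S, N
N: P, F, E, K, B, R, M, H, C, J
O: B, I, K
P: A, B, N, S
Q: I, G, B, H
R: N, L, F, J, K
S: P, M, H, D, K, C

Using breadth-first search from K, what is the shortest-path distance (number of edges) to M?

2

Level 0: K
Level 1: D, F, L, N, O, R, S
Level 2: B, C, E, H, I, J, M, P
Level 3: A, G, Q
M first appears at level 2.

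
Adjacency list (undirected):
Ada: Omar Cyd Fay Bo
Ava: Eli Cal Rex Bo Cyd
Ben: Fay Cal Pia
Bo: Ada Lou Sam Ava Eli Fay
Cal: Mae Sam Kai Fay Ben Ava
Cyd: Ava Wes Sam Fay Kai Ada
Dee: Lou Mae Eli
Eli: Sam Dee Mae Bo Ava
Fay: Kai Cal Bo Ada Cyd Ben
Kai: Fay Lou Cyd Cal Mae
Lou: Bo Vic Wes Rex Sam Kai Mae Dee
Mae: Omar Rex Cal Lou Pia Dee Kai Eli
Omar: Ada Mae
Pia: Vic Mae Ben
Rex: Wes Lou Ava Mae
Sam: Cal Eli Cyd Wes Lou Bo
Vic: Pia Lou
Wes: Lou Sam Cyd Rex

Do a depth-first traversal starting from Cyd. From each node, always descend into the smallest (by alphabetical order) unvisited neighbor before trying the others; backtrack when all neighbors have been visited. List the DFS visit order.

Visit Cyd
Cyd → Ada
Ada → Bo
Bo → Ava
Ava → Cal
Cal → Ben
Ben → Fay
Fay → Kai
Kai → Lou
Lou → Dee
Dee → Eli
Eli → Mae
Mae → Omar
Mae → Pia
Pia → Vic
Mae → Rex
Rex → Wes
Wes → Sam

Cyd, Ada, Bo, Ava, Cal, Ben, Fay, Kai, Lou, Dee, Eli, Mae, Omar, Pia, Vic, Rex, Wes, Sam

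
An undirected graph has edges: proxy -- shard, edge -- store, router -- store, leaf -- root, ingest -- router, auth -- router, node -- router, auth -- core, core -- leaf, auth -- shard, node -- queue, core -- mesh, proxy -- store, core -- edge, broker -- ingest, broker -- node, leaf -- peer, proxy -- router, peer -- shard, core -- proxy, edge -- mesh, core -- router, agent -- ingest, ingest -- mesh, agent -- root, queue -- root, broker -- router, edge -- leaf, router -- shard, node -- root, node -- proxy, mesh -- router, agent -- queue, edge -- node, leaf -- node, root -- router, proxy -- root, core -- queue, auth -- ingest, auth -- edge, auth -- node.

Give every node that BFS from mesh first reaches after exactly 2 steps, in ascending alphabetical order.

Level 0: mesh
Level 1: core, edge, ingest, router
Level 2: agent, auth, broker, leaf, node, proxy, queue, root, shard, store
Level 3: peer

agent, auth, broker, leaf, node, proxy, queue, root, shard, store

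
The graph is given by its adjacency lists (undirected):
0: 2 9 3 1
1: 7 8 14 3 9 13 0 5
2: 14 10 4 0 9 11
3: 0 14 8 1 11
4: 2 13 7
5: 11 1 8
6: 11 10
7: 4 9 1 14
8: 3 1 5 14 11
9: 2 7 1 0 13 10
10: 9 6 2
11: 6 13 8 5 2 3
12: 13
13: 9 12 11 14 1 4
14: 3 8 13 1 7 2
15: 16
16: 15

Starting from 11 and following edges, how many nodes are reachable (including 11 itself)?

15

BFS from 11 visits: 11, 6, 13, 8, 5, 2, 3, 10, 9, 12, 14, 1, 4, 0, 7
Reachable nodes: 15 of 17 total.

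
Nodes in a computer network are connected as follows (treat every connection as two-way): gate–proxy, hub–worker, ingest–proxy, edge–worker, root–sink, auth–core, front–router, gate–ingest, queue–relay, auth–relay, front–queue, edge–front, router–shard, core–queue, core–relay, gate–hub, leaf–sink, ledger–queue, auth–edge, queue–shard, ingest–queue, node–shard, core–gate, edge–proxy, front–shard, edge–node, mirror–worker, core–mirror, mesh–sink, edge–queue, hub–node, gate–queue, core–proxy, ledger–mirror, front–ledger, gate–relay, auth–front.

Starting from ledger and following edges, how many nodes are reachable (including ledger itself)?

BFS from ledger visits: ledger, queue, mirror, front, shard, relay, ingest, gate, edge, core, worker, router, auth, node, proxy, hub
Reachable nodes: 16 of 20 total.

16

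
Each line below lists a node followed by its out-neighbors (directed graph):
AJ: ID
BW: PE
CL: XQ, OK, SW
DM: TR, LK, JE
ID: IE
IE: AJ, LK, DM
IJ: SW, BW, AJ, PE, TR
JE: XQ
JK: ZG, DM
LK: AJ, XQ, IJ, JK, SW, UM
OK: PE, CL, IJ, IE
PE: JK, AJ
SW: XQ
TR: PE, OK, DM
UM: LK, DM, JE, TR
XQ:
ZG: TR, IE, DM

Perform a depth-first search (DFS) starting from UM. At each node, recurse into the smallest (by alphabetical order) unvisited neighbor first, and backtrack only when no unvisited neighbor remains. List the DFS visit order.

UM -> DM -> JE -> XQ -> LK -> AJ -> ID -> IE -> IJ -> BW -> PE -> JK -> ZG -> TR -> OK -> CL -> SW

Visit UM
UM → DM
DM → JE
JE → XQ
DM → LK
LK → AJ
AJ → ID
ID → IE
LK → IJ
IJ → BW
BW → PE
PE → JK
JK → ZG
ZG → TR
TR → OK
OK → CL
CL → SW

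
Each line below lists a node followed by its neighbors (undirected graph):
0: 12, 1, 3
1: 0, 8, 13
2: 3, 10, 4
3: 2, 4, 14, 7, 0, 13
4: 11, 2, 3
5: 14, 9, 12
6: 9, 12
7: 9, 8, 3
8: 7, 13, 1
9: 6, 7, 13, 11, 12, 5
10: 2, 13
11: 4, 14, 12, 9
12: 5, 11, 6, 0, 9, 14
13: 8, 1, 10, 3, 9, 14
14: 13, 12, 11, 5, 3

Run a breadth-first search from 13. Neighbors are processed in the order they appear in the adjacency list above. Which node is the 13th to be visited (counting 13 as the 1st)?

11

Visit 13; enqueue 8, 1, 10, 3, 9, 14 → queue [8, 1, 10, 3, 9, 14]
Visit 8; enqueue 7 → queue [1, 10, 3, 9, 14, 7]
Visit 1; enqueue 0 → queue [10, 3, 9, 14, 7, 0]
Visit 10; enqueue 2 → queue [3, 9, 14, 7, 0, 2]
Visit 3; enqueue 4 → queue [9, 14, 7, 0, 2, 4]
Visit 9; enqueue 6, 11, 12, 5 → queue [14, 7, 0, 2, 4, 6, 11, 12, 5]
Visit 14 → queue [7, 0, 2, 4, 6, 11, 12, 5]
Visit 7 → queue [0, 2, 4, 6, 11, 12, 5]
Visit 0 → queue [2, 4, 6, 11, 12, 5]
Visit 2 → queue [4, 6, 11, 12, 5]
Visit 4 → queue [6, 11, 12, 5]
Visit 6 → queue [11, 12, 5]
Visit 11 → queue [12, 5]
Visit 12 → queue [5]
Visit 5 → queue []

Visit order: 13, 8, 1, 10, 3, 9, 14, 7, 0, 2, 4, 6, 11, 12, 5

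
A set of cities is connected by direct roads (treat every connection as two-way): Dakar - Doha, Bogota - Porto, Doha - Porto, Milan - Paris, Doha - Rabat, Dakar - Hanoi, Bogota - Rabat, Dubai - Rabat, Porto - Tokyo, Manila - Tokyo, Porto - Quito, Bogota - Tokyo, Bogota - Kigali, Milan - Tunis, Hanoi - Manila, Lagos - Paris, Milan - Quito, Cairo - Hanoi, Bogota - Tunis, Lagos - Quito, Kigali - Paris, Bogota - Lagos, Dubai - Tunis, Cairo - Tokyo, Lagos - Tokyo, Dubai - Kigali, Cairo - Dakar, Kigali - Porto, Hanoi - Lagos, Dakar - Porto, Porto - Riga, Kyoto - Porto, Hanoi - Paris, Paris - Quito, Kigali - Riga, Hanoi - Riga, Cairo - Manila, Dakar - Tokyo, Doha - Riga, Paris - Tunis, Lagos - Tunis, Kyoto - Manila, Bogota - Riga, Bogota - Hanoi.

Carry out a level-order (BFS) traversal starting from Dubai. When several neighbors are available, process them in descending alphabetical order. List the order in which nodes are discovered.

Visit Dubai; enqueue Tunis, Rabat, Kigali → queue [Tunis, Rabat, Kigali]
Visit Tunis; enqueue Paris, Milan, Lagos, Bogota → queue [Rabat, Kigali, Paris, Milan, Lagos, Bogota]
Visit Rabat; enqueue Doha → queue [Kigali, Paris, Milan, Lagos, Bogota, Doha]
Visit Kigali; enqueue Riga, Porto → queue [Paris, Milan, Lagos, Bogota, Doha, Riga, Porto]
Visit Paris; enqueue Quito, Hanoi → queue [Milan, Lagos, Bogota, Doha, Riga, Porto, Quito, Hanoi]
Visit Milan → queue [Lagos, Bogota, Doha, Riga, Porto, Quito, Hanoi]
Visit Lagos; enqueue Tokyo → queue [Bogota, Doha, Riga, Porto, Quito, Hanoi, Tokyo]
Visit Bogota → queue [Doha, Riga, Porto, Quito, Hanoi, Tokyo]
Visit Doha; enqueue Dakar → queue [Riga, Porto, Quito, Hanoi, Tokyo, Dakar]
Visit Riga → queue [Porto, Quito, Hanoi, Tokyo, Dakar]
Visit Porto; enqueue Kyoto → queue [Quito, Hanoi, Tokyo, Dakar, Kyoto]
Visit Quito → queue [Hanoi, Tokyo, Dakar, Kyoto]
Visit Hanoi; enqueue Manila, Cairo → queue [Tokyo, Dakar, Kyoto, Manila, Cairo]
Visit Tokyo → queue [Dakar, Kyoto, Manila, Cairo]
Visit Dakar → queue [Kyoto, Manila, Cairo]
Visit Kyoto → queue [Manila, Cairo]
Visit Manila → queue [Cairo]
Visit Cairo → queue []

Dubai → Tunis → Rabat → Kigali → Paris → Milan → Lagos → Bogota → Doha → Riga → Porto → Quito → Hanoi → Tokyo → Dakar → Kyoto → Manila → Cairo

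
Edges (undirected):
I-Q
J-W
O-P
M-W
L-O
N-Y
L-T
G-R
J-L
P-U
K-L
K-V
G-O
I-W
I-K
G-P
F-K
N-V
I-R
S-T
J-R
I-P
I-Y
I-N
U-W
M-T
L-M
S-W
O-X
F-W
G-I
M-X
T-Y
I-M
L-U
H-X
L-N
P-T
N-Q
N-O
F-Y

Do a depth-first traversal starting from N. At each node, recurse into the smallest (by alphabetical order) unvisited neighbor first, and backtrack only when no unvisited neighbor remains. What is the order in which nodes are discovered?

Visit N
N → I
I → G
G → O
O → L
L → J
J → R
J → W
W → F
F → K
K → V
F → Y
Y → T
T → M
M → X
X → H
T → P
P → U
T → S
I → Q

N → I → G → O → L → J → R → W → F → K → V → Y → T → M → X → H → P → U → S → Q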